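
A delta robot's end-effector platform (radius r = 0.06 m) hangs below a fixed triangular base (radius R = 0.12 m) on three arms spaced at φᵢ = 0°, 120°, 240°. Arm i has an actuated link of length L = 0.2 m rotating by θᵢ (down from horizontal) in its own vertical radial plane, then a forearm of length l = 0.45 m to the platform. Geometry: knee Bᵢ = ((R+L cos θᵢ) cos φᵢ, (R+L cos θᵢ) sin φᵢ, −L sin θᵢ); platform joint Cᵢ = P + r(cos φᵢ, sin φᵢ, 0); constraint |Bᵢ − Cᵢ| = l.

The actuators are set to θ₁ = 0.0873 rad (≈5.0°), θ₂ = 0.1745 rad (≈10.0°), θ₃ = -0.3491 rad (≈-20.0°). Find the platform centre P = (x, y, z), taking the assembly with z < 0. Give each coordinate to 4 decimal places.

(-0.0310, -0.0820, -0.3514)

S1 = (0.2592·cos0.0°, 0.2592·sin0.0°, -0.0174) = (0.2592, 0.0000, -0.0174)
S2 = (0.2570·cos120.0°, 0.2570·sin120.0°, -0.0347) = (-0.1285, 0.2225, -0.0347)
φ3=240.0°: virtual centre (-0.1240, -0.2147, 0.0684), radius l
eliminate P² terms by subtracting sphere 1 from 2 and 3
[-0.7754 0.4451 -0.0346]·P = -0.0003;  [-0.7664 -0.4294 0.1717]·P = -0.0014
det = 0.6741;  x = 0.0011+0.0913z,  y = 0.0012+0.2368z
into |P−S₁|² = l²: 1.0644z² + -0.0117z + -0.1355 = 0;  Δ = 0.5772;  z = -0.3514 or 0.3624 → z<0 root = -0.3514
x = -0.0310, y = -0.0820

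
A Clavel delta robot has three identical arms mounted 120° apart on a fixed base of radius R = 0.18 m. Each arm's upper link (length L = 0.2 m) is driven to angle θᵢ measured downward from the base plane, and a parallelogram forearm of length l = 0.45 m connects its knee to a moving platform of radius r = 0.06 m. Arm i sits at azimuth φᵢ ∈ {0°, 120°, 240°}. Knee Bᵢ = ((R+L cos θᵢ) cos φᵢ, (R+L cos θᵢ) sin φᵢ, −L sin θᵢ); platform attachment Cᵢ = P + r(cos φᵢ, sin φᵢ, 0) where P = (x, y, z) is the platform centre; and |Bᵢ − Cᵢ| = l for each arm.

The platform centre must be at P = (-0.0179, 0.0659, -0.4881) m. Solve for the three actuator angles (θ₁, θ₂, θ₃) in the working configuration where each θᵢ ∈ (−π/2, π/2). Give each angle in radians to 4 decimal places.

θ₁ = 0.7857, θ₂ = 0.5238, θ₃ = 0.8728

φ1=0.0° → target in arm frame (-0.0179, 0.0659)
  e−x'=0.1379;  (l²−L²−(e−x')²−y'²−z²)/2L = -0.2478
  θ1 = atan2(B,A) + arccos(C/0.5072) = 0.7857
rotate P by −φ2: (0.0660, -0.0174, -0.4881)
  A cos θ + B sin θ = C:  0.0540·cos θ + -0.4881·sin θ = -0.1974
  √(A²+B²)=0.4911;  θ2 = -1.4607+1.9845 ≈ 0.5238
arm 3 (φ=240.0°): x'=-0.0481, y'=-0.0485
  A cos θ + B sin θ = C:  0.1681·cos θ + -0.4881·sin θ = -0.2659
  √(A²+B²)=0.5162;  θ3 = -1.2391+2.1118 ≈ 0.8728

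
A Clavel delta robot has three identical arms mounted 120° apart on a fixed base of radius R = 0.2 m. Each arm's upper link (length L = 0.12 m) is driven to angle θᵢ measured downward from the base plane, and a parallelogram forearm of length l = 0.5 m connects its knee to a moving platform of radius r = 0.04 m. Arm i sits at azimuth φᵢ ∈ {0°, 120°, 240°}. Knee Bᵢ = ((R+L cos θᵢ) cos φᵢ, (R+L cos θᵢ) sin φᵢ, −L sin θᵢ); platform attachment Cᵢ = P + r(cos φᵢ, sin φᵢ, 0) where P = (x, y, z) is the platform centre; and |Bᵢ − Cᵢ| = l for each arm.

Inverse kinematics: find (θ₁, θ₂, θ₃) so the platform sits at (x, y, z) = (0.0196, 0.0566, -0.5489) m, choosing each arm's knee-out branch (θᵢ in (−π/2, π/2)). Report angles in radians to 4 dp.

θ₁ = 0.9601, θ₂ = 0.8731, θ₃ = 1.3095

arm 1 (φ=0.0°): x'=0.0196, y'=0.0566
  A cos θ + B sin θ = C:  0.1404·cos θ + -0.5489·sin θ = -0.3692
  γ=atan2(-0.5489,0.1404)=-1.3204;  ψ=arccos(-0.6516)=2.2805;  θ1=γ+ψ≈0.9601
arm 2 (φ=120.0°): x'=0.0392, y'=-0.0453
  A=0.1208, B=-0.5489, C=(l²−L²−A²−y'²−z²)/(2L)=-0.3430
  γ=atan2(-0.5489,0.1208)=-1.3542;  ψ=arccos(-0.6104)=2.2273;  θ2=γ+ψ≈0.8731
rotate P by −φ3: (-0.0588, -0.0113, -0.5489)
  e−x'=0.2188;  (l²−L²−(e−x')²−y'²−z²)/2L = -0.4738
  γ=atan2(-0.5489,0.2188)=-1.1915;  ψ=arccos(-0.8017)=2.5010;  θ3=γ+ψ≈1.3095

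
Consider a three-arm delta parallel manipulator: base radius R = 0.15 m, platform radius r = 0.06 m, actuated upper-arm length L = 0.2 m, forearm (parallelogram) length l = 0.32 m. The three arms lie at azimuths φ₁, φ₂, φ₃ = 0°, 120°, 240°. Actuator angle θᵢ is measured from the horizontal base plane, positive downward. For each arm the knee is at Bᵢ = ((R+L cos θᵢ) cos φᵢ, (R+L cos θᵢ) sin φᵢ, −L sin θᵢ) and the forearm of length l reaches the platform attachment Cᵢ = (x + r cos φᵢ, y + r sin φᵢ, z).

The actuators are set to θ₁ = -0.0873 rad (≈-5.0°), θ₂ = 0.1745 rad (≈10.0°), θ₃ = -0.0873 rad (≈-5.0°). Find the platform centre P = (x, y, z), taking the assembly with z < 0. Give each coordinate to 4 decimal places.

centre 1 = (0.2892·cos0.0°, 0.2892·sin0.0°, 0.0174) = (0.2892, 0.0000, 0.0174)
φ2=120.0°: virtual centre (-0.1435, 0.2485, -0.0347), radius l
arm 3 at φ=240.0°: ρ3 = 0.2892;  centre 3 = (-0.1446, -0.2505, 0.0174)
subtract pairs → two planes through P
[-0.8654 0.4970 -0.1043]·P = -0.0004;  [-0.8677 -0.5010 0.0000]·P = 0.0000
Cramer: x(z) = 0.0002-0.0604z;  y(z) = -0.0004+0.1047z
quadratic in z: (1.0146)z²+(0.0000)z+(-0.0186)=0, √Δ=0.2746 → z ∈ {-0.1353, 0.1353}; z = -0.1353 (taking z<0)
x = 0.0084, y = -0.0146

(0.0084, -0.0146, -0.1353)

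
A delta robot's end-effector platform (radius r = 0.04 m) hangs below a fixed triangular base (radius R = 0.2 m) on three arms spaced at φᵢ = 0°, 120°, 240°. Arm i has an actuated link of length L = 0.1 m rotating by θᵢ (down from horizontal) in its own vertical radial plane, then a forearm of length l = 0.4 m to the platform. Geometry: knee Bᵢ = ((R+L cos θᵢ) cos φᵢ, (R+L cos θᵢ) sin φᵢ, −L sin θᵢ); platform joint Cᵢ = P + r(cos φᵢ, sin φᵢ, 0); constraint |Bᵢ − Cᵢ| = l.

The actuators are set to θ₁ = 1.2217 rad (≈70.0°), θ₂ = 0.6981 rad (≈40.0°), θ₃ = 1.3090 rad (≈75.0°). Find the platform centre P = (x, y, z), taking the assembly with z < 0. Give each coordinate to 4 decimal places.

(-0.0240, 0.0580, -0.4242)

S1 = (0.1942·cos0.0°, 0.1942·sin0.0°, -0.0940) = (0.1942, 0.0000, -0.0940)
S2 = (0.2366·cos120.0°, 0.2366·sin120.0°, -0.0643) = (-0.1183, 0.2049, -0.0643)
φ3=240.0°: virtual centre (-0.0929, -0.1610, -0.0966), radius l
subtract pairs → two planes through P
linear system: -0.6250x+0.4098y = 0.0136−0.0594z; -0.5743x+-0.3220y = -0.0027−-0.0052z
det = 0.4366;  x = -0.0075+0.0389z,  y = 0.0217+-0.0856z
quadratic in z: (1.0088)z²+(0.1685)z+(-0.1100)=0, √Δ=0.6873 → z ∈ {-0.4242, 0.2571}; z = -0.4242 (taking z<0)
x = -0.0240, y = 0.0580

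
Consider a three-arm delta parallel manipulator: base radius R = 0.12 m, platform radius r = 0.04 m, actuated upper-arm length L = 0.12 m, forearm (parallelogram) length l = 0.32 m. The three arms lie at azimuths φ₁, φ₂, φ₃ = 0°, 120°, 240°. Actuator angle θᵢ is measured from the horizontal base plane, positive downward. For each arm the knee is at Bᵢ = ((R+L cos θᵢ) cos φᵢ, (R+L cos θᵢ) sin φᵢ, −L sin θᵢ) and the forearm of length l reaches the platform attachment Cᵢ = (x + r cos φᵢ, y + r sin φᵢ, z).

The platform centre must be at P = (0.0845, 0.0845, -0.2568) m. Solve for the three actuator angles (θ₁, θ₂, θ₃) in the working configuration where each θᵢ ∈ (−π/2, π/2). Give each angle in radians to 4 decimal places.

θ₁ = -0.2615, θ₂ = 0.0879, θ₃ = 0.8731

arm 1 (φ=0.0°): x'=0.0845, y'=0.0845
  A=-0.0045, B=-0.2568, C=(l²−L²−A²−y'²−z²)/(2L)=0.0621
  θ1 = atan2(B,A) + arccos(C/0.2568) = -0.2615
φ2=120.0° → target in arm frame (0.0309, -0.1154)
  A cos θ + B sin θ = C:  0.0491·cos θ + -0.2568·sin θ = 0.0263
  θ2 = atan2(B,A) + arccos(C/0.2614) = 0.0879
arm 3 (φ=240.0°): x'=-0.1154, y'=0.0309
  e−x'=0.1954;  (l²−L²−(e−x')²−y'²−z²)/2L = -0.0712
  θ3 = atan2(B,A) + arccos(C/0.3227) = 0.8731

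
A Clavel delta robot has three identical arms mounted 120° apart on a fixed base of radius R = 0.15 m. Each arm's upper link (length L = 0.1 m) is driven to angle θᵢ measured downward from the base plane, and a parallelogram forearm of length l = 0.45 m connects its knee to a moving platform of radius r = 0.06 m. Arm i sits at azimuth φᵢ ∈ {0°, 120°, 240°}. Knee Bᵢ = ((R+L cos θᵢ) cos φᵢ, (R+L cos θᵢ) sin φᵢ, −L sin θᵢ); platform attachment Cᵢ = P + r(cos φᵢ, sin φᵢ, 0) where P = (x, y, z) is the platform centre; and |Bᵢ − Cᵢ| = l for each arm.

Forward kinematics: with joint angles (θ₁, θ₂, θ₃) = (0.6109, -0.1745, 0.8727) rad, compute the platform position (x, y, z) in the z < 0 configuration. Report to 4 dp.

O1 = (0.1719·cos0.0°, 0.1719·sin0.0°, -0.0574) = (0.1719, 0.0000, -0.0574)
φ2=120.0°: virtual centre (-0.0942, 0.1632, 0.0174), radius l
φ3=240.0°: virtual centre (-0.0771, -0.1336, -0.0766), radius l
eliminate P² terms by subtracting sphere 1 from 2 and 3
linear system: -0.5323x+0.3265y = 0.0030−0.1494z; -0.4981x+-0.2672y = -0.0032−-0.0385z
Cramer: x(z) = 0.0008+0.0898z;  y(z) = 0.0104-0.3114z
quadratic in z: (1.1050)z²+(0.0775)z+(-0.1698)=0, √Δ=0.8698 → z ∈ {-0.4287, 0.3585}; z = -0.4287 (taking z<0)
x = -0.0377, y = 0.1439

(-0.0377, 0.1439, -0.4287)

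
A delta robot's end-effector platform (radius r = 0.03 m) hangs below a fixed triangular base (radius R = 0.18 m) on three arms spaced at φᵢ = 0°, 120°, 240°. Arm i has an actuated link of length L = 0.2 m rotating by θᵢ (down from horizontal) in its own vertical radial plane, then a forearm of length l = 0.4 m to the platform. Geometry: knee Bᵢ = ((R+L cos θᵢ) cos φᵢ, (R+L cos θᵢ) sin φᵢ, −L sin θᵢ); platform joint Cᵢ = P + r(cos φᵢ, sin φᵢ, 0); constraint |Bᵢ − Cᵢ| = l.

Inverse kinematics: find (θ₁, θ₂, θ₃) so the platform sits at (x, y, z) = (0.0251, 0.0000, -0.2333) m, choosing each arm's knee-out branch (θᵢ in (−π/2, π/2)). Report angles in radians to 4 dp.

rotate P by −φ1: (0.0251, 0.0000, -0.2333)
  A=0.1249, B=-0.2333, C=(l²−L²−A²−y'²−z²)/(2L)=0.1249
  √(A²+B²)=0.2646;  θ1 = -1.0793+1.0791 ≈ -0.0001
φ2=120.0° → target in arm frame (-0.0125, -0.0217)
  A cos θ + B sin θ = C:  0.1626·cos θ + -0.2333·sin θ = 0.0967
  θ2 = atan2(B,A) + arccos(C/0.2843) = 0.2616
φ3=240.0° → target in arm frame (-0.0126, 0.0217)
  A cos θ + B sin θ = C:  0.1626·cos θ + -0.2333·sin θ = 0.0967
  θ3 = atan2(B,A) + arccos(C/0.2843) = 0.2616

θ₁ = -0.0001, θ₂ = 0.2616, θ₃ = 0.2616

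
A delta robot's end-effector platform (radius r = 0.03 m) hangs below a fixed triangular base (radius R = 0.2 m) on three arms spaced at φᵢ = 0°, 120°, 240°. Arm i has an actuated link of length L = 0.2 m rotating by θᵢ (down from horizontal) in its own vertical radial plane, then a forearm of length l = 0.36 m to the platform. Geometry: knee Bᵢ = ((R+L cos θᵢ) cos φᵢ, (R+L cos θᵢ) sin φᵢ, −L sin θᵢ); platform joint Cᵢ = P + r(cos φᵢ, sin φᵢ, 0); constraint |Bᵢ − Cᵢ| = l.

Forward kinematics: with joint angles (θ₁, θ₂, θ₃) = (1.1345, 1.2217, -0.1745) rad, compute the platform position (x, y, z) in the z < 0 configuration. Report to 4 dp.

(-0.0670, -0.1429, -0.2576)

arm 1 at φ=0.0°: (R−r)+L cos θ1 = 0.2545;  S1 = (0.2545, 0.0000, -0.1813)
S2 = (0.2384·cos120.0°, 0.2384·sin120.0°, -0.1879) = (-0.1192, 0.2065, -0.1879)
φ3=240.0°: virtual centre (-0.1835, -0.3178, 0.0347), radius l
|S₂|²−|S₁|² = -0.0055;  |S₃|²−|S₁|² = 0.0382
plane₁₂: -0.7474x+0.4129y+-0.0133z = -0.0055
det = 0.8368;  x = -0.0147+0.2030z,  y = -0.0399+0.3998z
into |P−S₁|² = l²: 1.2011z² + 0.2213z + -0.0227 = 0;  Δ = 0.1579;  z = -0.2576 or 0.0733 → z<0 root = -0.2576
x = -0.0670, y = -0.1429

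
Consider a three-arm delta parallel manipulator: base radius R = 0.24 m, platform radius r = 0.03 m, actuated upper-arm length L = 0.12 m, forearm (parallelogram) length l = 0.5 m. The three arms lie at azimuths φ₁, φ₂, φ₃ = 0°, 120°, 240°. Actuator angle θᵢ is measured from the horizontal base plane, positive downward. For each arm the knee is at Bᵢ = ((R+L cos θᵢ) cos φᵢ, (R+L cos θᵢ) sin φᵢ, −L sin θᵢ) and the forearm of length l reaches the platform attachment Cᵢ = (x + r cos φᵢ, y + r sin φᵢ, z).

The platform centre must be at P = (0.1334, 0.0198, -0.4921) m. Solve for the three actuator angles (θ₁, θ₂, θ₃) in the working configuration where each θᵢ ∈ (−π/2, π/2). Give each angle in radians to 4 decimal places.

φ1=0.0° → target in arm frame (0.1334, 0.0198)
  e−x'=0.0766;  (l²−L²−(e−x')²−y'²−z²)/2L = -0.0534
  γ=atan2(-0.4921,0.0766)=-1.4164;  ψ=arccos(-0.1073)=1.6783;  θ1=γ+ψ≈0.2619
rotate P by −φ2: (-0.0496, -0.1254, -0.4921)
  A cos θ + B sin θ = C:  0.2596·cos θ + -0.4921·sin θ = -0.3736
  √(A²+B²)=0.5564;  θ2 = -1.0854+2.3070 ≈ 1.2216
φ3=240.0° → target in arm frame (-0.0838, 0.1056)
  A cos θ + B sin θ = C:  0.2938·cos θ + -0.4921·sin θ = -0.4336
  θ3 = atan2(B,A) + arccos(C/0.5732) = 1.3963

θ₁ = 0.2619, θ₂ = 1.2216, θ₃ = 1.3963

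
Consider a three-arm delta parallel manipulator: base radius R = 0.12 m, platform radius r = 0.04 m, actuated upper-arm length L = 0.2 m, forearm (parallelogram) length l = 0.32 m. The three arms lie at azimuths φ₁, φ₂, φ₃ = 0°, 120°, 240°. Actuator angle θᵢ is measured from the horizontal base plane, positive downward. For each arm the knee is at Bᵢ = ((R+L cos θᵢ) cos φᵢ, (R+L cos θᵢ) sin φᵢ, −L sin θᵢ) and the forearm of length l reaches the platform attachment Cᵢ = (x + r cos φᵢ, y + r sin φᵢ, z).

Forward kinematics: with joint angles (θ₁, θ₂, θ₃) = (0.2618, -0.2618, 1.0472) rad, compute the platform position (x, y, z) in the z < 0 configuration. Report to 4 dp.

arm 1 at φ=0.0°: e+L cos θ1 = 0.2732;  S1 = (0.2732, 0.0000, -0.0518)
φ2=120.0°: virtual centre (-0.1366, 0.2366, 0.0518), radius l
S3 = (0.1800·cos240.0°, 0.1800·sin240.0°, -0.1732) = (-0.0900, -0.1559, -0.1732)
subtract pairs → two planes through P
linear system: -0.8196x+0.4732y = 0.0000−0.2071z; -0.7264x+-0.3118y = -0.0149−-0.2429z
Cramer: x(z) = 0.0118-0.0841z;  y(z) = 0.0204-0.5832z
sphere 1 gives Az²+Bz+C=0 with A=1.3472, B=0.1237, C=-0.0310;  B²−4AC=0.1822;  roots -0.2043, 0.1125;  negative root z = -0.2043
x = 0.0289, y = 0.1396

(0.0289, 0.1396, -0.2043)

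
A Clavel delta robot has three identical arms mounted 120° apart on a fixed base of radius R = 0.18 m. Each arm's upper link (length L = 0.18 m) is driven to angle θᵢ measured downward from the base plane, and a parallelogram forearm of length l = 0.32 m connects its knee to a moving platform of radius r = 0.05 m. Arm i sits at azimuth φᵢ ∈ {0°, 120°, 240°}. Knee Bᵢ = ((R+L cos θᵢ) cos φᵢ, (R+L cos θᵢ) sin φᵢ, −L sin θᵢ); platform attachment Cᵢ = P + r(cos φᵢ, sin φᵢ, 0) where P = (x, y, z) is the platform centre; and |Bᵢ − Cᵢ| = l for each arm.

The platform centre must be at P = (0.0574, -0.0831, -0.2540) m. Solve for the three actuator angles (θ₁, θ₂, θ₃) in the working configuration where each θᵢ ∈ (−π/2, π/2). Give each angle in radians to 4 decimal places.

arm 1 (φ=0.0°): x'=0.0574, y'=-0.0831
  A=0.0726, B=-0.2540, C=(l²−L²−A²−y'²−z²)/(2L)=-0.0186
  θ1 = atan2(B,A) + arccos(C/0.2642) = 0.3488
arm 2 (φ=120.0°): x'=-0.1007, y'=-0.0082
  e−x'=0.2307;  (l²−L²−(e−x')²−y'²−z²)/2L = -0.1327
  θ2 = atan2(B,A) + arccos(C/0.3431) = 1.1346
arm 3 (φ=240.0°): x'=0.0433, y'=0.0913
  A cos θ + B sin θ = C:  0.0867·cos θ + -0.2540·sin θ = -0.0288
  θ3 = atan2(B,A) + arccos(C/0.2684) = 0.4366

θ₁ = 0.3488, θ₂ = 1.1346, θ₃ = 0.4366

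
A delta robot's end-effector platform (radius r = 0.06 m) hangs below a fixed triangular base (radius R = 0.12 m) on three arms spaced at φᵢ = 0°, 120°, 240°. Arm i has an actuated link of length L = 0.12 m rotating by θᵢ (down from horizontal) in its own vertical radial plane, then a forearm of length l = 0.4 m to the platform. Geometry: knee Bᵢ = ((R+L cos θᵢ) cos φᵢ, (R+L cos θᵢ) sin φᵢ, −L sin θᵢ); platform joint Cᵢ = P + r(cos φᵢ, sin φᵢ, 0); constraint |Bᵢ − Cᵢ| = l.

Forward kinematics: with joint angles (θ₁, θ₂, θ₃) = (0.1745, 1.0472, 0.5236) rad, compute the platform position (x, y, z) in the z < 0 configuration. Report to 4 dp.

φ1=0.0°: virtual centre (0.1782, 0.0000, -0.0208), radius l
φ2=120.0°: virtual centre (-0.0600, 0.1039, -0.1039), radius l
φ3=240.0°: virtual centre (-0.0820, -0.1420, -0.0600), radius l
|O₂|²−|O₁|² = -0.0070;  |O₃|²−|O₁|² = -0.0017
linear system: -0.4764x+0.2078y = -0.0070−-0.1662z; -0.5203x+-0.2839y = -0.0017−-0.0783z
det = 0.2434;  x = 0.0096+-0.2608z,  y = -0.0116+0.2019z
into |P−O₁|² = l²: 1.1088z² + 0.1249z + -0.1310 = 0;  Δ = 0.5967;  z = -0.4047 or 0.2920 → z<0 root = -0.4047
x = 0.1151, y = -0.0933

(0.1151, -0.0933, -0.4047)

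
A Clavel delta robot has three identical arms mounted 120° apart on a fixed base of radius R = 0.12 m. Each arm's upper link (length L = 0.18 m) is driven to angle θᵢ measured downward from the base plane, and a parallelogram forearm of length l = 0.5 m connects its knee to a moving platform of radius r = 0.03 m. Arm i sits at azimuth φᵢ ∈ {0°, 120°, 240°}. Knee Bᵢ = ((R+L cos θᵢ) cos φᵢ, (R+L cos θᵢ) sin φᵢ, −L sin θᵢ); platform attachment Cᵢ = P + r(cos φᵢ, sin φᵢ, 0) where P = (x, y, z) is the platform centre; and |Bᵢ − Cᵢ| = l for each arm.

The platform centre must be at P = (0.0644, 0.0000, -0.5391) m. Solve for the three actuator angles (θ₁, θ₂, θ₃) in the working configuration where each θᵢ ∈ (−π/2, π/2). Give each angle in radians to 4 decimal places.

rotate P by −φ1: (0.0644, 0.0000, -0.5391)
  e−x'=0.0256;  (l²−L²−(e−x')²−y'²−z²)/2L = -0.2047
  √(A²+B²)=0.5397;  θ1 = -1.5233+1.9598 ≈ 0.4364
rotate P by −φ2: (-0.0322, -0.0558, -0.5391)
  A=0.1222, B=-0.5391, C=(l²−L²−A²−y'²−z²)/(2L)=-0.2530
  θ2 = atan2(B,A) + arccos(C/0.5528) = 0.6983
φ3=240.0° → target in arm frame (-0.0322, 0.0558)
  A cos θ + B sin θ = C:  0.1222·cos θ + -0.5391·sin θ = -0.2530
  √(A²+B²)=0.5528;  θ3 = -1.3479+2.0461 ≈ 0.6983

θ₁ = 0.4364, θ₂ = 0.6983, θ₃ = 0.6983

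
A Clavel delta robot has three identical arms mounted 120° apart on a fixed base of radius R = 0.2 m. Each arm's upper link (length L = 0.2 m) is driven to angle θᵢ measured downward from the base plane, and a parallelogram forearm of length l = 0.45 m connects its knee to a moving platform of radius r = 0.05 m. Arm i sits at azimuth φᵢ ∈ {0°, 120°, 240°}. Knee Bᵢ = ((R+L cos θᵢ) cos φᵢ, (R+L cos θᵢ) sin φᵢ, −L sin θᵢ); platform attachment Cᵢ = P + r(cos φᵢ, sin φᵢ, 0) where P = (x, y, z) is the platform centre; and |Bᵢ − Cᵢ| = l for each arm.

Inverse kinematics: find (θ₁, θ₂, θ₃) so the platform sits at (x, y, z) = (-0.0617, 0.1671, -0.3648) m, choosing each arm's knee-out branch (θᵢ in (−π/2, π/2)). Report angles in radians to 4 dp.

φ1=0.0° → target in arm frame (-0.0617, 0.1671)
  A cos θ + B sin θ = C:  0.2117·cos θ + -0.3648·sin θ = -0.1083
  √(A²+B²)=0.4218;  θ1 = -1.0450+1.8305 ≈ 0.7855
arm 2 (φ=120.0°): x'=0.1756, y'=-0.0301
  A cos θ + B sin θ = C:  -0.0256·cos θ + -0.3648·sin θ = 0.0697
  θ2 = atan2(B,A) + arccos(C/0.3657) = -0.2616
rotate P by −φ3: (-0.1139, -0.1370, -0.3648)
  e−x'=0.2639;  (l²−L²−(e−x')²−y'²−z²)/2L = -0.1474
  √(A²+B²)=0.4502;  θ3 = -0.9446+1.9044 ≈ 0.9598

θ₁ = 0.7855, θ₂ = -0.2616, θ₃ = 0.9598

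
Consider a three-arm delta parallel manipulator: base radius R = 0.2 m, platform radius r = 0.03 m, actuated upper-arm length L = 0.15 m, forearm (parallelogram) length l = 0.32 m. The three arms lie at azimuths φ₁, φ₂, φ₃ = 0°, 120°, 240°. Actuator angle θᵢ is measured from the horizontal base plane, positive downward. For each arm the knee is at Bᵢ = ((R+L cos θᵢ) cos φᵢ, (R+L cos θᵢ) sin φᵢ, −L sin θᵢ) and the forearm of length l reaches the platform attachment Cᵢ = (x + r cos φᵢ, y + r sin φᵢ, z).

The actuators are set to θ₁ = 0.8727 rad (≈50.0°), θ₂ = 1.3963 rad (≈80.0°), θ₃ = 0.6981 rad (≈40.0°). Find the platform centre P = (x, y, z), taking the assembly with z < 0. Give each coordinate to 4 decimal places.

S1 = (0.2664·cos0.0°, 0.2664·sin0.0°, -0.1149) = (0.2664, 0.0000, -0.1149)
φ2=120.0°: virtual centre (-0.0980, 0.1698, -0.1477), radius l
φ3=240.0°: virtual centre (-0.1425, -0.2467, -0.0964), radius l
eliminate P² terms by subtracting sphere 1 from 2 and 3
plane₁₂: -0.7289x+0.3396y+-0.0656z = -0.0239
det = 0.6373;  x = 0.0152+-0.0311z,  y = -0.0379+0.1265z
sphere 1 gives Az²+Bz+C=0 with A=1.0170, B=0.2359, C=-0.0246;  B²−4AC=0.1559;  roots -0.3101, 0.0781;  negative root z = -0.3101
x = 0.0248, y = -0.0771

(0.0248, -0.0771, -0.3101)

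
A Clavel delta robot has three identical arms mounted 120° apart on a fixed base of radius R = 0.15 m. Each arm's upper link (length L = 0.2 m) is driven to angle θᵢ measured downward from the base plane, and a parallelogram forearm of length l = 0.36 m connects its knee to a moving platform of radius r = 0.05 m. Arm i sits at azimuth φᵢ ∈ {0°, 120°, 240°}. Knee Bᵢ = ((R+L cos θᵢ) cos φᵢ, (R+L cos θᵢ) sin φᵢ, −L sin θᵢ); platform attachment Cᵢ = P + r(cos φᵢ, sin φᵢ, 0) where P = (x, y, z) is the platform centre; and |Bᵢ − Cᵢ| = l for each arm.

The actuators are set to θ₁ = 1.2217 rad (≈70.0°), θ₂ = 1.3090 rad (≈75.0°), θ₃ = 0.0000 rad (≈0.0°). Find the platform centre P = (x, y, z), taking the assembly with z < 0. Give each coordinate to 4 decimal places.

(-0.0895, -0.1930, -0.3485)

S1 = (0.1684·cos0.0°, 0.1684·sin0.0°, -0.1879) = (0.1684, 0.0000, -0.1879)
φ2=120.0°: virtual centre (-0.0759, 0.1314, -0.1932), radius l
arm 3 at φ=240.0°: e+L cos θ3 = 0.3000;  S3 = (-0.1500, -0.2598, 0.0000)
|S₂|²−|S₁|² = -0.0033;  |S₃|²−|S₁|² = 0.0263
[-0.4886 0.2629 -0.0105]·P = -0.0033;  [-0.6368 -0.5196 0.3759]·P = 0.0263
Cramer: x(z) = -0.0123+0.2216z;  y(z) = -0.0356+0.4518z
sphere 1 gives Az²+Bz+C=0 with A=1.2532, B=0.2637, C=-0.0604;  B²−4AC=0.3721;  roots -0.3485, 0.1382;  negative root z = -0.3485
x = -0.0895, y = -0.1930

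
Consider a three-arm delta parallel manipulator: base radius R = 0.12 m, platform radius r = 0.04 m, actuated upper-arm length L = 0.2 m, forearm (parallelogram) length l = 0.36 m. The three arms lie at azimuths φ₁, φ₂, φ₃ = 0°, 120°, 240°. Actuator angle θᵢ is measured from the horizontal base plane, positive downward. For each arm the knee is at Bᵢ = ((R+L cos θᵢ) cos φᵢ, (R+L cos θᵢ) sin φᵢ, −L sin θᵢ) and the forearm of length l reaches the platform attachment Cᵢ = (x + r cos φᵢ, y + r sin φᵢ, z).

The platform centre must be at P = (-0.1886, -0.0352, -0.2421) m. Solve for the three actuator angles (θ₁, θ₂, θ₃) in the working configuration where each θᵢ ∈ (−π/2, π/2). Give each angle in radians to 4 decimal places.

θ₁ = 1.1347, θ₂ = 0.0875, θ₃ = -0.2616

φ1=0.0° → target in arm frame (-0.1886, -0.0352)
  A cos θ + B sin θ = C:  0.2686·cos θ + -0.2421·sin θ = -0.1060
  √(A²+B²)=0.3616;  θ1 = -0.7336+1.8683 ≈ 1.1347
φ2=120.0° → target in arm frame (0.0638, 0.1809)
  A cos θ + B sin θ = C:  0.0162·cos θ + -0.2421·sin θ = -0.0050
  θ2 = atan2(B,A) + arccos(C/0.2426) = 0.0875
rotate P by −φ3: (0.1248, -0.1457, -0.2421)
  e−x'=-0.0448;  (l²−L²−(e−x')²−y'²−z²)/2L = 0.0194
  √(A²+B²)=0.2462;  θ3 = -1.7537+1.4921 ≈ -0.2616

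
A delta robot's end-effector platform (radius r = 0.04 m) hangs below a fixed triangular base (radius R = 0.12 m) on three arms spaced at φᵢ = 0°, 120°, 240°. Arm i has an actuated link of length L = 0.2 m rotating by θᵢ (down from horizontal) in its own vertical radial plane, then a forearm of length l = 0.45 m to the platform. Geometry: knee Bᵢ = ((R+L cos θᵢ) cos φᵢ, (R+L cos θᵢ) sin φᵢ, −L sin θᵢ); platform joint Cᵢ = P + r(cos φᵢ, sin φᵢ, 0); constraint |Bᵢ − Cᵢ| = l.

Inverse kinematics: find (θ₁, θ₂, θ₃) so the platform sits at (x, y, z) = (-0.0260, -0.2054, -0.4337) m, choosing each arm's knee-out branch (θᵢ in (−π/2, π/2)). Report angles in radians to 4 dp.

φ1=0.0° → target in arm frame (-0.0260, -0.2054)
  e−x'=0.1060;  (l²−L²−(e−x')²−y'²−z²)/2L = -0.1976
  √(A²+B²)=0.4465;  θ1 = -1.3311+2.0292 ≈ 0.6981
rotate P by −φ2: (-0.1649, 0.1252, -0.4337)
  A=0.2449, B=-0.4337, C=(l²−L²−A²−y'²−z²)/(2L)=-0.2531
  γ=atan2(-0.4337,0.2449)=-1.0568;  ψ=arccos(-0.5082)=2.1039;  θ2=γ+ψ≈1.0471
φ3=240.0° → target in arm frame (0.1909, 0.0802)
  A=-0.1109, B=-0.4337, C=(l²−L²−A²−y'²−z²)/(2L)=-0.1108
  √(A²+B²)=0.4476;  θ3 = -1.8211+1.8209 ≈ -0.0002

θ₁ = 0.6981, θ₂ = 1.0471, θ₃ = -0.0002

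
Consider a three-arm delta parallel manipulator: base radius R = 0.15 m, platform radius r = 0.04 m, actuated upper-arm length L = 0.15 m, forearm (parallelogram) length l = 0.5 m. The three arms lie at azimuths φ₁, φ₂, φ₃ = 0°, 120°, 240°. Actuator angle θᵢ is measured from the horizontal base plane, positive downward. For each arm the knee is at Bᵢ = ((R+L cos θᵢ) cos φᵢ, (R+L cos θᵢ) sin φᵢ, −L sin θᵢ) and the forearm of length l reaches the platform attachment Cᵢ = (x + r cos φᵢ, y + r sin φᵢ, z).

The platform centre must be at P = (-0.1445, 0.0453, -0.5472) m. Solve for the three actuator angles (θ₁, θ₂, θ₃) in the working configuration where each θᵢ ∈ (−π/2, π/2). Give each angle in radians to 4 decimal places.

φ1=0.0° → target in arm frame (-0.1445, 0.0453)
  e−x'=0.2545;  (l²−L²−(e−x')²−y'²−z²)/2L = -0.4625
  √(A²+B²)=0.6035;  θ1 = -1.1355+2.4440 ≈ 1.3085
rotate P by −φ2: (0.1115, 0.1025, -0.5472)
  e−x'=-0.0015;  (l²−L²−(e−x')²−y'²−z²)/2L = -0.2748
  √(A²+B²)=0.5472;  θ2 = -1.5735+2.0969 ≈ 0.5234
arm 3 (φ=240.0°): x'=0.0330, y'=-0.1478
  e−x'=0.0770;  (l²−L²−(e−x')²−y'²−z²)/2L = -0.3323
  √(A²+B²)=0.5526;  θ3 = -1.4310+2.2160 ≈ 0.7850

θ₁ = 1.3085, θ₂ = 0.5234, θ₃ = 0.7850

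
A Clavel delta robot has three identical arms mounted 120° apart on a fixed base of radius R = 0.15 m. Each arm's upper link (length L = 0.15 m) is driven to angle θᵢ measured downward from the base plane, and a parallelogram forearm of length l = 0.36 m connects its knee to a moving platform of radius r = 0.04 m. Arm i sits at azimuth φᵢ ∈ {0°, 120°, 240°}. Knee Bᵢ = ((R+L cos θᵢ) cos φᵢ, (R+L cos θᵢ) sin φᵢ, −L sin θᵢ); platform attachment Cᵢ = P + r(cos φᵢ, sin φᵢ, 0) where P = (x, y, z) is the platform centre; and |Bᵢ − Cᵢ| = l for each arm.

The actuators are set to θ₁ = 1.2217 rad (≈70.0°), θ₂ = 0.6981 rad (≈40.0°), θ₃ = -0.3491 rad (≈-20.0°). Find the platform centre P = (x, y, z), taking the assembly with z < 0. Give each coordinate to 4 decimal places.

(-0.1485, -0.1064, -0.2904)

φ1=0.0°: virtual centre (0.1613, 0.0000, -0.1410), radius l
φ2=120.0°: virtual centre (-0.1125, 0.1948, -0.0964), radius l
S3 = (0.2510·cos240.0°, 0.2510·sin240.0°, 0.0513) = (-0.1255, -0.2173, 0.0513)
eliminate P² terms by subtracting sphere 1 from 2 and 3
plane₁₂: -0.5475x+0.3896y+0.0891z = 0.0140
Cramer: x(z) = -0.0298+0.4085z;  y(z) = -0.0060+0.3455z
into |P−S₁|² = l²: 1.2863z² + 0.1216z + -0.0732 = 0;  Δ = 0.3912;  z = -0.2904 or 0.1959 → z<0 root = -0.2904
x = -0.1485, y = -0.1064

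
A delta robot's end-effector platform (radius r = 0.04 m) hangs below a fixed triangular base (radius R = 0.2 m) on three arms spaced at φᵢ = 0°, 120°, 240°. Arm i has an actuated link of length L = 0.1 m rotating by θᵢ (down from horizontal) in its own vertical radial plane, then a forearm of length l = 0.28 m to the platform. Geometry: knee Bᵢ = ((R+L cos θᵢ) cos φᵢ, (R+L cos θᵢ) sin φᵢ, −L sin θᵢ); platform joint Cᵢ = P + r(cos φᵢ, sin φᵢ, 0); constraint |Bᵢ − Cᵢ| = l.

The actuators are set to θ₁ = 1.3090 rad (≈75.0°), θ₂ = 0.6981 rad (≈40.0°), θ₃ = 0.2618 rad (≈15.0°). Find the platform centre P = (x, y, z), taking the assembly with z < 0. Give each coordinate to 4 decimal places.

(-0.0665, -0.0253, -0.2151)

centre 1 = (0.1859·cos0.0°, 0.1859·sin0.0°, -0.0966) = (0.1859, 0.0000, -0.0966)
arm 2 at φ=120.0°: e+L cos θ2 = 0.2366;  centre 2 = (-0.1183, 0.2049, -0.0643)
φ3=240.0°: virtual centre (-0.1283, -0.2222, -0.0259), radius l
eliminate P² terms by subtracting sphere 1 from 2 and 3
linear system: -0.6084x+0.4098y = 0.0162−0.0646z; -0.6284x+-0.4444y = 0.0226−0.1414z
det = 0.5279;  x = -0.0312+0.1642z,  y = -0.0068+0.0860z
quadratic in z: (1.0344)z²+(0.1207)z+(-0.0219)=0, √Δ=0.3242 → z ∈ {-0.2151, 0.0984}; z = -0.2151 (taking z<0)
x = -0.0665, y = -0.0253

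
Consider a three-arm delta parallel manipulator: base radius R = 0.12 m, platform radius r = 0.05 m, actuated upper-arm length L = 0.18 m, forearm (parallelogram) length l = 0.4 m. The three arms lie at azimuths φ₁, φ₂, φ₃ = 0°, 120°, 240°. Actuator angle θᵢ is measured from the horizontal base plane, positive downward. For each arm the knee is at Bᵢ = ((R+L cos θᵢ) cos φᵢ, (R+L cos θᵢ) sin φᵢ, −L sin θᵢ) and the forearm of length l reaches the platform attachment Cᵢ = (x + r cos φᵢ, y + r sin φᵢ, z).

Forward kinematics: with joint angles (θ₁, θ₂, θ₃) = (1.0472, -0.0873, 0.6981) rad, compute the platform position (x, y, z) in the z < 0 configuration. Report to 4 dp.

arm 1 at φ=0.0°: (R−r)+L cos θ1 = 0.1600;  S1 = (0.1600, 0.0000, -0.1559)
arm 2 at φ=120.0°: (R−r)+L cos θ2 = 0.2493;  S2 = (-0.1247, 0.2159, 0.0157)
φ3=240.0°: virtual centre (-0.1039, -0.1800, -0.1157), radius l
|S₂|²−|S₁|² = 0.0125;  |S₃|²−|S₁|² = 0.0067
[-0.5693 0.4318 0.3432]·P = 0.0125;  [-0.5279 -0.3601 0.0804]·P = 0.0067
Cramer: x(z) = -0.0171+0.3656z;  y(z) = 0.0064-0.3127z
into |P−S₁|² = l²: 1.2314z² + 0.1783z + -0.1043 = 0;  Δ = 0.5455;  z = -0.3723 or 0.2275 → z<0 root = -0.3723
x = -0.1532, y = 0.1228

(-0.1532, 0.1228, -0.3723)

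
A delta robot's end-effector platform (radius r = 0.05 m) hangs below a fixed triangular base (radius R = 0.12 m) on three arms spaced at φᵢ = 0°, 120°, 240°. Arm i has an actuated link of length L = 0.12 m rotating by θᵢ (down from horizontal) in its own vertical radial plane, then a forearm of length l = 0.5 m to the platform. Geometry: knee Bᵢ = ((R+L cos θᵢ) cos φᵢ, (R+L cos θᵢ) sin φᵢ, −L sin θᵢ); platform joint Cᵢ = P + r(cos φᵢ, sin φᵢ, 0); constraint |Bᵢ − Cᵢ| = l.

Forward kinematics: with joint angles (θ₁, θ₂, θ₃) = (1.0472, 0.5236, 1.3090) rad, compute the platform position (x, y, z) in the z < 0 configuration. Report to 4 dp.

(-0.0238, 0.1483, -0.5560)

O1 = (0.1300·cos0.0°, 0.1300·sin0.0°, -0.1039) = (0.1300, 0.0000, -0.1039)
O2 = (0.1739·cos120.0°, 0.1739·sin120.0°, -0.0600) = (-0.0870, 0.1506, -0.0600)
arm 3 at φ=240.0°: e+L cos θ3 = 0.1011;  O3 = (-0.0505, -0.0875, -0.1159)
subtract pairs → two planes through P
[-0.4339 0.3012 0.0878]·P = 0.0061;  [-0.3611 -0.1750 -0.0240]·P = -0.0041
Cramer: x(z) = 0.0008+0.0441z;  y(z) = 0.0215-0.2280z
into |P−O₁|² = l²: 1.0539z² + 0.1866z + -0.2220 = 0;  Δ = 0.9709;  z = -0.5560 or 0.3789 → z<0 root = -0.5560
x = -0.0238, y = 0.1483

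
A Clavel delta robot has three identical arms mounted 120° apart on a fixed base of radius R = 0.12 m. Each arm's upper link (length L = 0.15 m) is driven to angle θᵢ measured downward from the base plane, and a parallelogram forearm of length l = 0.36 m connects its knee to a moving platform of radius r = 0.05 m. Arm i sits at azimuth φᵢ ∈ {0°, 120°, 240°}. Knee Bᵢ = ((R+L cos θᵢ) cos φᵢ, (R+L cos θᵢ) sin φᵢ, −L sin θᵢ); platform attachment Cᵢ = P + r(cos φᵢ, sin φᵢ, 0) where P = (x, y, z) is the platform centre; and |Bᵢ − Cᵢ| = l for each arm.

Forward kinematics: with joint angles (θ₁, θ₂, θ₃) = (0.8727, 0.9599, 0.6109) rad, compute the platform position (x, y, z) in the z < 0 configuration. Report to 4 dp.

(-0.0158, -0.0587, -0.4198)

φ1=0.0°: virtual centre (0.1664, 0.0000, -0.1149), radius l
arm 2 at φ=120.0°: ρ2 = 0.1560;  centre 2 = (-0.0780, 0.1351, -0.1229)
arm 3 at φ=240.0°: ρ3 = 0.1929;  centre 3 = (-0.0964, -0.1670, -0.0860)
eliminate P² terms by subtracting sphere 1 from 2 and 3
plane₁₂: -0.4889x+0.2703y+-0.0159z = -0.0015
Cramer: x(z) = -0.0017+0.0337z;  y(z) = -0.0084+0.1198z
into |P−centre ₁|² = l²: 1.0155z² + 0.2165z + -0.0881 = 0;  Δ = 0.4046;  z = -0.4198 or 0.2066 → z<0 root = -0.4198
x = -0.0158, y = -0.0587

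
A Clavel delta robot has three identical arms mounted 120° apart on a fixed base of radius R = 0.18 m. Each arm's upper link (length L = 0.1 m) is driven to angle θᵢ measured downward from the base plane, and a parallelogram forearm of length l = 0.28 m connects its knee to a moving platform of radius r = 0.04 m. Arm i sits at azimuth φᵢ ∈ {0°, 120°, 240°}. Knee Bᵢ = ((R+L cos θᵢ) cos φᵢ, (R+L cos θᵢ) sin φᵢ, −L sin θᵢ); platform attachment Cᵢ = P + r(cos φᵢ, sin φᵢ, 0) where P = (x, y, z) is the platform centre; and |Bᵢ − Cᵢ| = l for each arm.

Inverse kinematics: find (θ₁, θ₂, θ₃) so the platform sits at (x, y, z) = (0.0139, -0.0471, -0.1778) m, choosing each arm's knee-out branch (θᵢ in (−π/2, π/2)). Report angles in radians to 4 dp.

rotate P by −φ1: (0.0139, -0.0471, -0.1778)
  A=0.1261, B=-0.1778, C=(l²−L²−A²−y'²−z²)/(2L)=0.0933
  θ1 = atan2(B,A) + arccos(C/0.2180) = 0.1744
φ2=120.0° → target in arm frame (-0.0477, 0.0115)
  A=0.1877, B=-0.1778, C=(l²−L²−A²−y'²−z²)/(2L)=0.0070
  θ2 = atan2(B,A) + arccos(C/0.2586) = 0.7853
rotate P by −φ3: (0.0338, 0.0356, -0.1778)
  e−x'=0.1062;  (l²−L²−(e−x')²−y'²−z²)/2L = 0.1213
  γ=atan2(-0.1778,0.1062)=-1.0325;  ψ=arccos(0.5855)=0.9453;  θ3=γ+ψ≈-0.0873

θ₁ = 0.1744, θ₂ = 0.7853, θ₃ = -0.0873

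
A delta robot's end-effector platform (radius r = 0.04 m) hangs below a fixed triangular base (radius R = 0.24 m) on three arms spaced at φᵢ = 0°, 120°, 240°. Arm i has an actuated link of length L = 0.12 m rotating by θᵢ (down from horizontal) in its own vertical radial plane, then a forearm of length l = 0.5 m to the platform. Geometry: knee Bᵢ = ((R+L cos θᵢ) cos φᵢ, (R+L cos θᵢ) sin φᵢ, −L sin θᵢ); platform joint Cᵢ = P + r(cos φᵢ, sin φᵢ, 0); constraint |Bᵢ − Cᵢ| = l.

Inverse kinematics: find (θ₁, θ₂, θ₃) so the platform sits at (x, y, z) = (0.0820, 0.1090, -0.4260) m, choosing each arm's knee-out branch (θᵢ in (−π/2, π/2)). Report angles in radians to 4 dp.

rotate P by −φ1: (0.0820, 0.1090, -0.4260)
  A=0.1180, B=-0.4260, C=(l²−L²−A²−y'²−z²)/(2L)=0.1180
  γ=atan2(-0.4260,0.1180)=-1.3006;  ψ=arccos(0.2669)=1.3006;  θ1=γ+ψ≈0.0000
arm 2 (φ=120.0°): x'=0.0534, y'=-0.1255
  e−x'=0.1466;  (l²−L²−(e−x')²−y'²−z²)/2L = 0.0703
  θ2 = atan2(B,A) + arccos(C/0.4505) = 0.1747
φ3=240.0° → target in arm frame (-0.1354, 0.0165)
  A=0.3354, B=-0.4260, C=(l²−L²−A²−y'²−z²)/(2L)=-0.2443
  √(A²+B²)=0.5422;  θ3 = -0.9038+2.0383 ≈ 1.1344

θ₁ = 0.0000, θ₂ = 0.1747, θ₃ = 1.1344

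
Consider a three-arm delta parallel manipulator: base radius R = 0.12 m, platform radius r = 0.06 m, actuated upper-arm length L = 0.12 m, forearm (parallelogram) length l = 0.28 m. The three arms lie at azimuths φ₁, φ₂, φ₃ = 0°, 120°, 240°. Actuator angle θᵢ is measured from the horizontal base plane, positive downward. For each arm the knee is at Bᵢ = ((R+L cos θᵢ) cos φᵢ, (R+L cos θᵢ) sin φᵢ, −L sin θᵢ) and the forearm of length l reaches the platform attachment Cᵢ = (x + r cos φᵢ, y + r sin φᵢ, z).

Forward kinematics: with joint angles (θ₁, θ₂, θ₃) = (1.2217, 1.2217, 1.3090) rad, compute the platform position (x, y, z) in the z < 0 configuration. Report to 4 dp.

arm 1 at φ=0.0°: (R−r)+L cos θ1 = 0.1010;  O1 = (0.1010, 0.0000, -0.1128)
arm 2 at φ=120.0°: (R−r)+L cos θ2 = 0.1010;  O2 = (-0.0505, 0.0875, -0.1128)
arm 3 at φ=240.0°: (R−r)+L cos θ3 = 0.0911;  O3 = (-0.0455, -0.0789, -0.1159)
|O₂|²−|O₁|² = 0.0000;  |O₃|²−|O₁|² = -0.0012
linear system: -0.3031x+0.1750y = 0.0000−0.0000z; -0.2931x+-0.1577y = -0.0012−-0.0063z
Cramer: x(z) = 0.0021-0.0111z;  y(z) = 0.0037-0.0193z
into |P−O₁|² = l²: 1.0005z² + 0.2276z + -0.0559 = 0;  Δ = 0.2754;  z = -0.3760 or 0.1485 → z<0 root = -0.3760
x = 0.0063, y = 0.0109

(0.0063, 0.0109, -0.3760)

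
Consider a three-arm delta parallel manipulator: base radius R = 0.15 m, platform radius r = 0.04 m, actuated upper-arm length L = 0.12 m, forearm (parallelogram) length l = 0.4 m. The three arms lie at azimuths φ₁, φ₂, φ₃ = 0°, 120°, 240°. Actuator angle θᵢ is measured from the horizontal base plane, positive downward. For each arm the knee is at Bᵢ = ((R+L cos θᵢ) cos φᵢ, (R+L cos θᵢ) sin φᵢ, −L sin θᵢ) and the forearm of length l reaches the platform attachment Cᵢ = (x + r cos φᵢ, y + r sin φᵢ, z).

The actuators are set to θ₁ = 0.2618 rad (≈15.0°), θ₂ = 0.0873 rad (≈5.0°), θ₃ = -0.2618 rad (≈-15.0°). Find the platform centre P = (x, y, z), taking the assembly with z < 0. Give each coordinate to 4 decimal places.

centre 1 = (0.2259·cos0.0°, 0.2259·sin0.0°, -0.0311) = (0.2259, 0.0000, -0.0311)
arm 2 at φ=120.0°: ρ2 = 0.2295;  centre 2 = (-0.1148, 0.1988, -0.0105)
centre 3 = (0.2259·cos240.0°, 0.2259·sin240.0°, 0.0311) = (-0.1130, -0.1956, 0.0311)
eliminate P² terms by subtracting sphere 1 from 2 and 3
plane₁₂: -0.6814x+0.3976y+0.0412z = 0.0008
Cramer: x(z) = -0.0006+0.1222z;  y(z) = 0.0010+0.1058z
into |P−centre ₁|² = l²: 1.0261z² + 0.0070z + -0.1077 = 0;  Δ = 0.4422;  z = -0.3274 or 0.3206 → z<0 root = -0.3274
x = -0.0406, y = -0.0336

(-0.0406, -0.0336, -0.3274)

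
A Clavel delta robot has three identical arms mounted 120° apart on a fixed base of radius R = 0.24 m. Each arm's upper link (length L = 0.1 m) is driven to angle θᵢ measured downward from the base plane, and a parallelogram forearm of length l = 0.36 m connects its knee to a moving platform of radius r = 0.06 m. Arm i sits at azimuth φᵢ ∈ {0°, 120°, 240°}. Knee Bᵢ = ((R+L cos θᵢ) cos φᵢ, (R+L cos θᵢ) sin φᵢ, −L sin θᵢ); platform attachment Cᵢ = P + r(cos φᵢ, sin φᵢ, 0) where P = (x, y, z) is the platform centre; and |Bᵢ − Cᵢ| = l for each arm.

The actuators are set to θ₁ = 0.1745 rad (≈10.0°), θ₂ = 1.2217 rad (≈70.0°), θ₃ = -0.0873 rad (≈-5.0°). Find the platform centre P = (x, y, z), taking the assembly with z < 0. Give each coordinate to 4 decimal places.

φ1=0.0°: virtual centre (0.2785, 0.0000, -0.0174), radius l
arm 2 at φ=120.0°: e+L cos θ2 = 0.2142;  O2 = (-0.1071, 0.1855, -0.0940)
O3 = (0.2796·cos240.0°, 0.2796·sin240.0°, 0.0087) = (-0.1398, -0.2422, 0.0087)
eliminate P² terms by subtracting sphere 1 from 2 and 3
plane₁₂: -0.7712x+0.3710y+-0.1532z = -0.0231
det = 0.6839;  x = 0.0162+-0.0802z,  y = -0.0288+0.2462z
into |P−O₁|² = l²: 1.0671z² + 0.0626z + -0.0597 = 0;  Δ = 0.2586;  z = -0.2676 or 0.2089 → z<0 root = -0.2676
x = 0.0376, y = -0.0947

(0.0376, -0.0947, -0.2676)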